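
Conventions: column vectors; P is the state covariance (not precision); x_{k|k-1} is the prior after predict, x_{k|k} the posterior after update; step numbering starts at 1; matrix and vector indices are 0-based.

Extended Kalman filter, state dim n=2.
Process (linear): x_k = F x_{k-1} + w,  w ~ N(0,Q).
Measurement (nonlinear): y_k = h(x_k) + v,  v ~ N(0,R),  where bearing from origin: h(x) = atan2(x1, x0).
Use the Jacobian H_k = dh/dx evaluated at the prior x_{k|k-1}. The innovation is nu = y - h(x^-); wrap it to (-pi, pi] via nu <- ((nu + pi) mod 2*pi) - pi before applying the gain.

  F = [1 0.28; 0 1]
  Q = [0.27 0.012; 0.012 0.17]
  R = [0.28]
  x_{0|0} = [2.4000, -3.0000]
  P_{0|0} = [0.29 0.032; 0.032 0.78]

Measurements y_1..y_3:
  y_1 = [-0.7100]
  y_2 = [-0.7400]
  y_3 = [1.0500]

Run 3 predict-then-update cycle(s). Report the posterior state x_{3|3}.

step 1: x^-=[1.5600, -3.0000]  P^-=[0.6391 0.2624; 0.2624 0.9500]  H_jac=[0.2624 0.1364]  S=[0.3605]  K=[0.5645; 0.5506]  nu=[0.3813]  x^+=[1.7752, -2.7901]  P^+=[0.5242 0.1504; 0.1504 0.8407]
step 2: x^-=[0.9940, -2.7901]  P^-=[0.9443 0.3978; 0.3978 1.0107]  H_jac=[0.3180 0.1133]  S=[0.4172]  K=[0.8280; 0.5778]  nu=[0.4886]  x^+=[1.3985, -2.5078]  P^+=[0.6583 0.1982; 0.1982 0.8715]
step 3: x^-=[0.6963, -2.5078]  P^-=[1.1076 0.4542; 0.4542 1.0415]  H_jac=[0.3702 0.1028]  S=[0.4774]  K=[0.9568; 0.5765]  nu=[2.3500]  x^+=[2.9447, -1.1531]  P^+=[0.6706 0.1909; 0.1909 0.8828]

x_post = [2.9447, -1.1531]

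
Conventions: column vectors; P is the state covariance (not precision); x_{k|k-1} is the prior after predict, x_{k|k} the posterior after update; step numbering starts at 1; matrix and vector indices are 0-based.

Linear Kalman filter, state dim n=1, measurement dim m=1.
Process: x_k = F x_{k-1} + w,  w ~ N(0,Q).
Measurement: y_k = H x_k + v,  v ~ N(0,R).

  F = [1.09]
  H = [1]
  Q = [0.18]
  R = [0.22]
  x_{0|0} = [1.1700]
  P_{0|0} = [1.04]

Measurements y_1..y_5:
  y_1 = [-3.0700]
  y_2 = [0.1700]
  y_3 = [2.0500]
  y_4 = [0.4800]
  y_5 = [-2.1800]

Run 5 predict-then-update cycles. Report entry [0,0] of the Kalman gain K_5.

K[0,0] = 0.6063

step 1: x^-=[1.2753]  P^-=[1.4156]  S=[1.6356]  K=[0.8655]  nu=[-4.3453]  x^+=[-2.4855]  P^+=[0.1904]
step 2: x^-=[-2.7092]  P^-=[0.4062]  S=[0.6262]  K=[0.6487]  nu=[2.8792]  x^+=[-0.8415]  P^+=[0.1427]
step 3: x^-=[-0.9172]  P^-=[0.3496]  S=[0.5696]  K=[0.6137]  nu=[2.9672]  x^+=[0.9039]  P^+=[0.1350]
step 4: x^-=[0.9852]  P^-=[0.3404]  S=[0.5604]  K=[0.6074]  nu=[-0.5052]  x^+=[0.6783]  P^+=[0.1336]
step 5: x^-=[0.7394]  P^-=[0.3388]  S=[0.5588]  K=[0.6063]  nu=[-2.9194]  x^+=[-1.0306]  P^+=[0.1334]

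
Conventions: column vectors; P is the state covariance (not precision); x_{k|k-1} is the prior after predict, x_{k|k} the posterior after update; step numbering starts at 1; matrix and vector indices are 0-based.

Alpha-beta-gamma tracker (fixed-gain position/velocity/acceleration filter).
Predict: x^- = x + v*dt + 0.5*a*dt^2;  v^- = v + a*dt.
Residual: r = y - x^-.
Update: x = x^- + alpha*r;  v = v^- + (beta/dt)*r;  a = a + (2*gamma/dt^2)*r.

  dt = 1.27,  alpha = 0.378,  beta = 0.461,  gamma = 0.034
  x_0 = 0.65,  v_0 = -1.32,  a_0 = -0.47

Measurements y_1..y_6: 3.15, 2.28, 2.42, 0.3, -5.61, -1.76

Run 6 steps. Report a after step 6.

step 1: x_pred=-1.4054  r=4.5554  x^+=0.3165  v^+=-0.2633  a^+=-0.2779
step 2: x_pred=-0.2420  r=2.5220  x^+=0.7113  v^+=0.2992  a^+=-0.1716
step 3: x_pred=0.9529  r=1.4671  x^+=1.5074  v^+=0.6138  a^+=-0.1098
step 4: x_pred=2.1984  r=-1.8984  x^+=1.4808  v^+=-0.2147  a^+=-0.1898
step 5: x_pred=1.0551  r=-6.6651  x^+=-1.4643  v^+=-2.8751  a^+=-0.4708
step 6: x_pred=-5.4954  r=3.7354  x^+=-4.0834  v^+=-2.1171  a^+=-0.3133

a_post = -0.3133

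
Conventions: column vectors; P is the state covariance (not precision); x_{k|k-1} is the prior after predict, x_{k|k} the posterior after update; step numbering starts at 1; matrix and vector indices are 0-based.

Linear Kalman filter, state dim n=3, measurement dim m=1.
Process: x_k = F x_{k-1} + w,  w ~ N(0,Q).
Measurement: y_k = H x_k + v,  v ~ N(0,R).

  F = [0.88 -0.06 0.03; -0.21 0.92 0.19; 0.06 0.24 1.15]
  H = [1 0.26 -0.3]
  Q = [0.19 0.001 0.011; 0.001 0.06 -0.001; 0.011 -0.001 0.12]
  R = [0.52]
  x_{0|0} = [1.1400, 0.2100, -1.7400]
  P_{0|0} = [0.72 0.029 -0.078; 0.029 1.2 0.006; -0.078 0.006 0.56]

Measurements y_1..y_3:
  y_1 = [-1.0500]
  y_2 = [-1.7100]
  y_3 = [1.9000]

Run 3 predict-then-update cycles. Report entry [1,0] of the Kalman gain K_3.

K[1,0] = -0.2975

step 1: x^-=[0.9384, -0.3768, -1.8822]  P^-=[0.7452 -0.1837 -0.0224; -0.1837 1.1248 0.4020; -0.0224 0.4020 0.9257]  S=[1.2797]  K=[0.5502; -0.0093; -0.1528]  nu=[-2.4551]  x^+=[-0.4125, -0.3540, -1.5070]  P^+=[0.3578 -0.1772 0.0852; -0.1772 1.1247 0.4001; 0.0852 0.4001 0.8958]
step 2: x^-=[-0.3869, -0.5254, -1.8428]  P^-=[0.4937 -0.2476 0.0695; -0.2476 1.2616 0.8597; 0.0695 0.8597 1.5983]  S=[0.9383]  K=[0.4353; -0.1891; -0.1987]  nu=[-1.7393]  x^+=[-1.1441, -0.1965, -1.4971]  P^+=[0.3159 -0.1703 0.1507; -0.1703 1.2280 0.8244; 0.1507 0.8244 1.5613]
step 3: x^-=[-1.0399, -0.2249, -1.8375]  P^-=[0.4634 -0.2187 0.1303; -0.2187 1.5117 1.4816; 0.1303 1.4816 2.7276]  S=[0.9080]  K=[0.4047; -0.2975; -0.3334]  nu=[2.4472]  x^+=[-0.0496, -0.9530, -2.6534]  P^+=[0.3147 -0.1094 0.2528; -0.1094 1.4313 1.3916; 0.2528 1.3916 2.6267]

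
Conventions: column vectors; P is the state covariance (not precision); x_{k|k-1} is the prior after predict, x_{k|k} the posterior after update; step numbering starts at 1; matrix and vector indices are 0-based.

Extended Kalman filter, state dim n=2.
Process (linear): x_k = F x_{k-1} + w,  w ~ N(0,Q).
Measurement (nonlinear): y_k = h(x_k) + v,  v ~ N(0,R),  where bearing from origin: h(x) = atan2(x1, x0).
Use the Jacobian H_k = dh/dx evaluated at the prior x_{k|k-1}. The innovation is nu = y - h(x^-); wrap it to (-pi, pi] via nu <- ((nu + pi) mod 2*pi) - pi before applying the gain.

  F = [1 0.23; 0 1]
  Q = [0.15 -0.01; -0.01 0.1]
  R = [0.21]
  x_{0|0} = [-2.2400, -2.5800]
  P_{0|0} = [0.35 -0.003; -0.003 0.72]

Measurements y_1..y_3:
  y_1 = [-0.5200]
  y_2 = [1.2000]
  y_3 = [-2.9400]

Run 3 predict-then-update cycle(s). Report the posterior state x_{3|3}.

x_post = [-4.7639, -2.6832]

step 1: x^-=[-2.8334, -2.5800]  P^-=[0.5367 0.1526; 0.1526 0.8200]  H_jac=[0.1757 -0.1930]  S=[0.2467]  K=[0.2628; -0.5326]  nu=[1.8830]  x^+=[-2.3385, -3.5828]  P^+=[0.5197 0.1871; 0.1871 0.7500]
step 2: x^-=[-3.1625, -3.5828]  P^-=[0.7954 0.3496; 0.3496 0.8500]  H_jac=[0.1569 -0.1385]  S=[0.2307]  K=[0.3310; -0.2725]  nu=[-2.7892]  x^+=[-4.0859, -2.8228]  P^+=[0.7701 0.3705; 0.3705 0.8329]
step 3: x^-=[-4.7351, -2.8228]  P^-=[1.1346 0.5520; 0.5520 0.9329]  H_jac=[0.0929 -0.1558]  S=[0.2265]  K=[0.0856; -0.4155]  nu=[-0.3360]  x^+=[-4.7639, -2.6832]  P^+=[1.1330 0.5601; 0.5601 0.8938]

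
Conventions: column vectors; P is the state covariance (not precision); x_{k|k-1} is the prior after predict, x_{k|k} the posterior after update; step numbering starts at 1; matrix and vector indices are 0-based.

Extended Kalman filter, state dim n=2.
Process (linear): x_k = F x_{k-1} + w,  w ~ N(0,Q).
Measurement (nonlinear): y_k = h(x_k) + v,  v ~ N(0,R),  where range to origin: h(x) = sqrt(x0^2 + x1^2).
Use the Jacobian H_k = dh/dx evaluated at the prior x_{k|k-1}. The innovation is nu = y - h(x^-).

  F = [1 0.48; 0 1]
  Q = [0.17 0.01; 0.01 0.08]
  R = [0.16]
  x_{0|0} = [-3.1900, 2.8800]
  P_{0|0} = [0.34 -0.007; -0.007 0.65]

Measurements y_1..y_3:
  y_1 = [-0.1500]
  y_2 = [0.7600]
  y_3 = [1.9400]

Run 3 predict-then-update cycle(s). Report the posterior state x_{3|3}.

x_post = [-1.5449, 0.2322]

step 1: x^-=[-1.8076, 2.8800]  P^-=[0.6530 0.3150; 0.3150 0.7300]  H_jac=[-0.5316 0.8470]  S=[0.5846]  K=[-0.1375; 0.7712]  nu=[-3.5503]  x^+=[-1.3196, 0.1419]  P^+=[0.6420 0.3770; 0.3770 0.3823]
step 2: x^-=[-1.2515, 0.1419]  P^-=[1.2620 0.5705; 0.5705 0.4623]  H_jac=[-0.9936 0.1127]  S=[1.2841]  K=[-0.9265; -0.4009]  nu=[-0.4995]  x^+=[-0.7887, 0.3422]  P^+=[0.1598 0.0936; 0.0936 0.2559]
step 3: x^-=[-0.6245, 0.3422]  P^-=[0.4786 0.2264; 0.2264 0.3359]  H_jac=[-0.8770 0.4805]  S=[0.4148]  K=[-0.7495; -0.0896]  nu=[1.2279]  x^+=[-1.5449, 0.2322]  P^+=[0.2456 0.1986; 0.1986 0.3326]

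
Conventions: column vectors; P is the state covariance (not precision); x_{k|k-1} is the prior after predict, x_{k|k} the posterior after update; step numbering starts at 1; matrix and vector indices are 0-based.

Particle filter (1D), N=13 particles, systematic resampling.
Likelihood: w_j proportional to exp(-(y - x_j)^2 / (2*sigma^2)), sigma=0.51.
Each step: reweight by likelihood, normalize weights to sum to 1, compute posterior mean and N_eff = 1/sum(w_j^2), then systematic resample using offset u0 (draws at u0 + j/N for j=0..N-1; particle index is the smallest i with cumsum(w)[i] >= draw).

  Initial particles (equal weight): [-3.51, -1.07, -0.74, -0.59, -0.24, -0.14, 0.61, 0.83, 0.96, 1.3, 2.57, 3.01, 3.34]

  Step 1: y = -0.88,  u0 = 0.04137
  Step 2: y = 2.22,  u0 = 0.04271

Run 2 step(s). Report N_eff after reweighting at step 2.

N_eff = 2.5624

step 1: w=[0.0000, 0.2613, 0.2698, 0.2383, 0.1275, 0.0978, 0.0039, 0.0010, 0.0004, 0.0000, 0.0000, 0.0000, 0.0000]  mean=-0.6604  Neff=4.4709  idx=[1, 1, 1, 2, 2, 2, 2, 3, 3, 3, 4, 4, 5]
step 2: w=[0.0000, 0.0000, 0.0000, 0.0012, 0.0012, 0.0012, 0.0012, 0.0062, 0.0062, 0.0062, 0.2158, 0.2158, 0.5450]  mean=-0.1944  Neff=2.5624  idx=[10, 10, 10, 11, 11, 11, 12, 12, 12, 12, 12, 12, 12]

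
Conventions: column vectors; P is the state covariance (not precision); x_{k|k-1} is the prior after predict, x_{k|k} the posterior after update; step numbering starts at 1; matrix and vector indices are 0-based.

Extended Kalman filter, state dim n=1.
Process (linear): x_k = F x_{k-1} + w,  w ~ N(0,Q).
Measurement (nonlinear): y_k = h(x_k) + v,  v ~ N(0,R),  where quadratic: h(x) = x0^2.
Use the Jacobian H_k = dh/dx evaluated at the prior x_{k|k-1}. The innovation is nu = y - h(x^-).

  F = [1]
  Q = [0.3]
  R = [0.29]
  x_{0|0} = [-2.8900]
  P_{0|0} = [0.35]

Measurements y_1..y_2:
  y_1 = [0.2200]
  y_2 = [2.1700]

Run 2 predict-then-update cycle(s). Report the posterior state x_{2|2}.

x_post = [-1.4760]

step 1: x^-=[-2.8900]  P^-=[0.6500]  H_jac=[-5.7800]  S=[22.0055]  K=[-0.1707]  nu=[-8.1321]  x^+=[-1.5016]  P^+=[0.0086]
step 2: x^-=[-1.5016]  P^-=[0.3086]  H_jac=[-3.0032]  S=[3.0730]  K=[-0.3016]  nu=[-0.0848]  x^+=[-1.4760]  P^+=[0.0291]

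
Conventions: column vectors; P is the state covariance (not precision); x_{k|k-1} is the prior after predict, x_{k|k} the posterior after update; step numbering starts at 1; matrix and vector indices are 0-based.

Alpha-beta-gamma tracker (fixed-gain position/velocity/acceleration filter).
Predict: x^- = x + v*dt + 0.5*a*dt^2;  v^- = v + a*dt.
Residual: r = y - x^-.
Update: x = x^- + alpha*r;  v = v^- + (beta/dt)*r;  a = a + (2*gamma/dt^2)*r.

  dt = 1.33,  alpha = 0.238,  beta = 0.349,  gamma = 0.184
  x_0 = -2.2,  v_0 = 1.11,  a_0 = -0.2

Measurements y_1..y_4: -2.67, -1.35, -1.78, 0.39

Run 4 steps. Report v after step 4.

step 1: x_pred=-0.9006  r=-1.7694  x^+=-1.3217  v^+=0.3797  a^+=-0.5681
step 2: x_pred=-1.3192  r=-0.0308  x^+=-1.3265  v^+=-0.3840  a^+=-0.5745
step 3: x_pred=-2.3453  r=0.5653  x^+=-2.2108  v^+=-0.9997  a^+=-0.4569
step 4: x_pred=-3.9445  r=4.3345  x^+=-2.9129  v^+=-0.4700  a^+=0.4448

v_post = -0.4700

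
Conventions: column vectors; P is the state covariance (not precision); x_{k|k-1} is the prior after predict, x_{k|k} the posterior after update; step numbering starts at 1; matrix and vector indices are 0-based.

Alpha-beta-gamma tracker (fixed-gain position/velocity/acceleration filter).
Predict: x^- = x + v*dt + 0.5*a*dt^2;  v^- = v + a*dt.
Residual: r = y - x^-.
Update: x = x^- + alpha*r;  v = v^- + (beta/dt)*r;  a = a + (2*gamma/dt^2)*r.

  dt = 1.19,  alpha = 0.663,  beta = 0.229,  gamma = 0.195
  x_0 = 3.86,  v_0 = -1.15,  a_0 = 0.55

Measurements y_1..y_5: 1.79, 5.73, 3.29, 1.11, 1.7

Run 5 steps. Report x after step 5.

x_post = 2.5080

step 1: x_pred=2.8809  r=-1.0909  x^+=2.1576  v^+=-0.7054  a^+=0.2496
step 2: x_pred=1.4949  r=4.2351  x^+=4.3028  v^+=0.4065  a^+=1.4159
step 3: x_pred=5.7891  r=-2.4991  x^+=4.1322  v^+=1.6106  a^+=0.7277
step 4: x_pred=6.5640  r=-5.4540  x^+=2.9480  v^+=1.4269  a^+=-0.7744
step 5: x_pred=4.0978  r=-2.3978  x^+=2.5080  v^+=0.0440  a^+=-1.4347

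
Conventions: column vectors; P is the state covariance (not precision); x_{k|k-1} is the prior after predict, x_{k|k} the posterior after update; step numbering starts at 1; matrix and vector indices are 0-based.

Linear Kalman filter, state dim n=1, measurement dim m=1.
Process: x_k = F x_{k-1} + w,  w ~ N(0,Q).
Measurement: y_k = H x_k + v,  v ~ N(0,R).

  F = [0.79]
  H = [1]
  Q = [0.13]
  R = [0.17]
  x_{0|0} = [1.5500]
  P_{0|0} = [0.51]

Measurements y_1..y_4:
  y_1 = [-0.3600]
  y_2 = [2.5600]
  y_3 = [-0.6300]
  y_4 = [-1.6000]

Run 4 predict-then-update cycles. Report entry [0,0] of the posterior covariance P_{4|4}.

P_post[0,0] = 0.0888

step 1: x^-=[1.2245]  P^-=[0.4483]  S=[0.6183]  K=[0.7250]  nu=[-1.5845]  x^+=[0.0757]  P^+=[0.1233]
step 2: x^-=[0.0598]  P^-=[0.2069]  S=[0.3769]  K=[0.5490]  nu=[2.5002]  x^+=[1.4324]  P^+=[0.0933]
step 3: x^-=[1.1316]  P^-=[0.1882]  S=[0.3582]  K=[0.5255]  nu=[-1.7616]  x^+=[0.2059]  P^+=[0.0893]
step 4: x^-=[0.1627]  P^-=[0.1858]  S=[0.3558]  K=[0.5221]  nu=[-1.7627]  x^+=[-0.7577]  P^+=[0.0888]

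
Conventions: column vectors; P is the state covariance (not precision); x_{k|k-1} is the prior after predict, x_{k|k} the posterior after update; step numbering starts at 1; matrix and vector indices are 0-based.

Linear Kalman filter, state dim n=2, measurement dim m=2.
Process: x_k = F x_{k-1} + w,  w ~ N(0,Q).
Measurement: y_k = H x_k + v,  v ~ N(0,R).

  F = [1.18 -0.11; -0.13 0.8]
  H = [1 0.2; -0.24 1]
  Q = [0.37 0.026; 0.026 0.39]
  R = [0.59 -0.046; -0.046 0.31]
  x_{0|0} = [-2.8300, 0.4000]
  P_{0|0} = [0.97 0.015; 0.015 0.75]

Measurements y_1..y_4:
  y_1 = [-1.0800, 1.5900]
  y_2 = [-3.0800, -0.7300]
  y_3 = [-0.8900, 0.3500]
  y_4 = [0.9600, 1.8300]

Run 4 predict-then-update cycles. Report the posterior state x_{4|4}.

step 1: x^-=[-3.3834, 0.6879]  P^-=[1.7258 -0.1744; -0.1744 0.8833]  S=[2.2814 -0.4496; -0.4496 1.3764]  K=[0.7021 -0.1983; 0.1426 0.7187]  nu=[2.1658, 0.0901]  x^+=[-1.8806, 1.0615]  P^+=[0.4219 0.0075; 0.0075 0.2180]
step 2: x^-=[-2.3359, 1.0937]  P^-=[0.9581 -0.0507; -0.0507 0.5351]  S=[1.5492 -0.2172; -0.2172 0.9247]  K=[0.5887 -0.1652; 0.1234 0.6209]  nu=[-0.9628, -2.3843]  x^+=[-2.5087, -0.5055]  P^+=[0.3536 0.0066; 0.0066 0.1884]
step 3: x^-=[-2.9047, -0.0782]  P^-=[0.8630 -0.0385; -0.0385 0.5152]  S=[1.4582 -0.1868; -0.1868 0.8934]  K=[0.5665 -0.1565; 0.1227 0.6127]  nu=[2.0304, -0.2689]  x^+=[-1.7125, 0.0062]  P^+=[0.3400 0.0070; 0.0070 0.1860]
step 4: x^-=[-2.0214, 0.2275]  P^-=[0.8439 -0.0358; -0.0358 0.5133]  S=[1.4401 -0.1799; -0.1799 0.8891]  K=[0.5617 -0.1544; 0.1229 0.6119]  nu=[2.9359, 1.1173]  x^+=[-0.5447, 1.2720]  P^+=[0.3371 0.0072; 0.0072 0.1858]

x_post = [-0.5447, 1.2720]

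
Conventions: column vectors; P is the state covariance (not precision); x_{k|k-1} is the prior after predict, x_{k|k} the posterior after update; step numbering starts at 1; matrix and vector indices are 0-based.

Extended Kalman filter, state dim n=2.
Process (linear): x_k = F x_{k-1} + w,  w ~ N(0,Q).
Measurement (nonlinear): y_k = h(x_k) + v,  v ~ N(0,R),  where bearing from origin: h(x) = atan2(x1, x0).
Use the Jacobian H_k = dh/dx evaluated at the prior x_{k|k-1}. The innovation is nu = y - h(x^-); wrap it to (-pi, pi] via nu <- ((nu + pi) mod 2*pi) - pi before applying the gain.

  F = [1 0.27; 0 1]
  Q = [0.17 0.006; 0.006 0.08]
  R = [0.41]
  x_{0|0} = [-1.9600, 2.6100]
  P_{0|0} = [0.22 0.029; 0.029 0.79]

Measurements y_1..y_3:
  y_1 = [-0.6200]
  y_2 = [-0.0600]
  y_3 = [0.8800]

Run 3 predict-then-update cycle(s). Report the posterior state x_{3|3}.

x_post = [2.3467, 3.9019]

step 1: x^-=[-1.2553, 2.6100]  P^-=[0.4633 0.2483; 0.2483 0.8700]  H_jac=[-0.3112 -0.1497]  S=[0.4975]  K=[-0.3645; -0.4170]  nu=[-2.6391]  x^+=[-0.2935, 3.7106]  P^+=[0.3972 0.1727; 0.1727 0.7835]
step 2: x^-=[0.7084, 3.7106]  P^-=[0.7175 0.3902; 0.3902 0.8635]  H_jac=[-0.2600 0.0496]  S=[0.4506]  K=[-0.3711; -0.1301]  nu=[-1.4422]  x^+=[1.2436, 3.8982]  P^+=[0.6555 0.3685; 0.3685 0.8559]
step 3: x^-=[2.2961, 3.8982]  P^-=[1.0869 0.6056; 0.6056 0.9359]  H_jac=[-0.1905 0.1122]  S=[0.4353]  K=[-0.3195; -0.0238]  nu=[-0.1585]  x^+=[2.3467, 3.9019]  P^+=[1.0424 0.6023; 0.6023 0.9356]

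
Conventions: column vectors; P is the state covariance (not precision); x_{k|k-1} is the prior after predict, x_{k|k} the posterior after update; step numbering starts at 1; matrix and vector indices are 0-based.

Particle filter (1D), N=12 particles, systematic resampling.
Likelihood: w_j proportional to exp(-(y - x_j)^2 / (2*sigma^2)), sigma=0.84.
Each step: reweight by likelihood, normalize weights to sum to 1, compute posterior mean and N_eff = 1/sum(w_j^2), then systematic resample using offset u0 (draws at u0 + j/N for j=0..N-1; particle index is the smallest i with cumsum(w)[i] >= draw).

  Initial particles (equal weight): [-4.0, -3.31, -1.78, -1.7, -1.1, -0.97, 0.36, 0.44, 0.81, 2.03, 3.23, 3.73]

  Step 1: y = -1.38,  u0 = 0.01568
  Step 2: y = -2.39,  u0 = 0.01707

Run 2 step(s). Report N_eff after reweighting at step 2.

step 1: w=[0.0019, 0.0179, 0.2242, 0.2336, 0.2376, 0.2229, 0.0294, 0.0240, 0.0084, 0.0001, 0.0000, 0.0000]  mean=-1.3127  Neff=4.6994  idx=[1, 2, 2, 3, 3, 3, 4, 4, 4, 5, 5, 5]
step 2: w=[0.0936, 0.1309, 0.1309, 0.1216, 0.1216, 0.1216, 0.0524, 0.0524, 0.0524, 0.0408, 0.0408, 0.0408]  mean=-1.6878  Neff=9.9350  idx=[0, 1, 1, 2, 2, 3, 4, 5, 5, 6, 8, 10]

N_eff = 9.9350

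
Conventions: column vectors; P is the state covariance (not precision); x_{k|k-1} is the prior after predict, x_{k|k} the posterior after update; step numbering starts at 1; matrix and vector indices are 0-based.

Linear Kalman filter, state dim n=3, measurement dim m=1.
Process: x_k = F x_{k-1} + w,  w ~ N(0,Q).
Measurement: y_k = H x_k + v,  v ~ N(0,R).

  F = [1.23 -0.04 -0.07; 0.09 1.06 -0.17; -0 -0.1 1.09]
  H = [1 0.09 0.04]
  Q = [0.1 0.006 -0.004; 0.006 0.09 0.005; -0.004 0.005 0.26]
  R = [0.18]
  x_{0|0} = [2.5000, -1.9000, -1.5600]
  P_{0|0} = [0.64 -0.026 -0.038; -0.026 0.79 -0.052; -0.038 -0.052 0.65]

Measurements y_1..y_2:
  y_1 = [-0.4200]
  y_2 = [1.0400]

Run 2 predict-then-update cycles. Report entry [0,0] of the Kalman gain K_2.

step 1: x^-=[3.2602, -1.5238, -1.5104]  P^-=[1.0815 0.0290 -0.0963; 0.0290 1.0166 -0.2636; -0.0963 -0.2636 1.0515]  S=[1.2670]  K=[0.8526; 0.0867; -0.0615]  nu=[-3.4826]  x^+=[0.2909, -1.8259, -1.2961]  P^+=[0.1605 -0.0647 -0.0298; -0.0647 1.0070 -0.2569; -0.0298 -0.2569 1.0467]
step 2: x^-=[0.5216, -1.6889, -1.2302]  P^-=[0.3596 -0.0669 -0.1025; -0.0669 1.3342 -0.5992; -0.1025 -0.5992 1.5697]  S=[0.5284]  K=[0.6614; 0.0552; -0.1771]  nu=[0.7196]  x^+=[0.9976, -1.6492, -1.3577]  P^+=[0.1284 -0.0862 -0.0405; -0.0862 1.3326 -0.5940; -0.0405 -0.5940 1.5531]

K[0,0] = 0.6614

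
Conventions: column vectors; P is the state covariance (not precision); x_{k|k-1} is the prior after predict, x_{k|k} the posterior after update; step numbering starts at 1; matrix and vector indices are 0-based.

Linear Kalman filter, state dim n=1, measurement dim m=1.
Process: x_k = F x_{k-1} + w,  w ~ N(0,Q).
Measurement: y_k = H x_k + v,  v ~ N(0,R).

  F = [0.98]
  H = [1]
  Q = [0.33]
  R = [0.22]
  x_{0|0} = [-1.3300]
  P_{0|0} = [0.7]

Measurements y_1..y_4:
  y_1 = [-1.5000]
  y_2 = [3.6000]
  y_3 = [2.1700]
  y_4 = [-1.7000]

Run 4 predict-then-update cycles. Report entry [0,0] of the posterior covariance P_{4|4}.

P_post[0,0] = 0.1503

step 1: x^-=[-1.3034]  P^-=[1.0023]  S=[1.2223]  K=[0.8200]  nu=[-0.1966]  x^+=[-1.4646]  P^+=[0.1804]
step 2: x^-=[-1.4353]  P^-=[0.5033]  S=[0.7233]  K=[0.6958]  nu=[5.0353]  x^+=[2.0684]  P^+=[0.1531]
step 3: x^-=[2.0270]  P^-=[0.4770]  S=[0.6970]  K=[0.6844]  nu=[0.1430]  x^+=[2.1249]  P^+=[0.1506]
step 4: x^-=[2.0824]  P^-=[0.4746]  S=[0.6946]  K=[0.6833]  nu=[-3.7824]  x^+=[-0.5020]  P^+=[0.1503]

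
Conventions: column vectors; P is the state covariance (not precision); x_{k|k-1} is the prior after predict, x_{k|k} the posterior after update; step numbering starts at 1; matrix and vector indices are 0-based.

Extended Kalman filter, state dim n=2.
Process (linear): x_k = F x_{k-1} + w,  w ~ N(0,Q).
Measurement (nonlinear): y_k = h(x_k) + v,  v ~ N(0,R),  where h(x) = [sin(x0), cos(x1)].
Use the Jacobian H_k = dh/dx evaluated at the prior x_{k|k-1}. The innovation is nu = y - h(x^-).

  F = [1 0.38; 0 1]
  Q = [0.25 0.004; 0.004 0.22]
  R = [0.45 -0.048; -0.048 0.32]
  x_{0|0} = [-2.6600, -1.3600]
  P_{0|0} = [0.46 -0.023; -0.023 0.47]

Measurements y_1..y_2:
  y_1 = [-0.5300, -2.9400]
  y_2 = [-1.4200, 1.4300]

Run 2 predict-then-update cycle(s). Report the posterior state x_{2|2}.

step 1: x^-=[-3.1768, -1.3600]  P^-=[0.7604 0.1596; 0.1596 0.6900]  H_jac=[-0.9994 0.0000; 0.0000 0.9779]  S=[1.2094 -0.2040; -0.2040 0.9798]  K=[-0.6233 0.0295; -0.0163 0.6852]  nu=[-0.5652, -3.1492]  x^+=[-2.9175, -3.5088]  P^+=[0.2821 0.0403; 0.0403 0.2250]
step 2: x^-=[-4.2508, -3.5088]  P^-=[0.5952 0.1298; 0.1298 0.4450]  H_jac=[-0.4454 0.0000; 0.0000 -0.3590]  S=[0.5681 -0.0273; -0.0273 0.3774]  K=[-0.4742 -0.1577; -0.1225 -0.4322]  nu=[-2.3153, 2.3633]  x^+=[-3.5256, -4.2467]  P^+=[0.4621 0.0772; 0.0772 0.3689]

x_post = [-3.5256, -4.2467]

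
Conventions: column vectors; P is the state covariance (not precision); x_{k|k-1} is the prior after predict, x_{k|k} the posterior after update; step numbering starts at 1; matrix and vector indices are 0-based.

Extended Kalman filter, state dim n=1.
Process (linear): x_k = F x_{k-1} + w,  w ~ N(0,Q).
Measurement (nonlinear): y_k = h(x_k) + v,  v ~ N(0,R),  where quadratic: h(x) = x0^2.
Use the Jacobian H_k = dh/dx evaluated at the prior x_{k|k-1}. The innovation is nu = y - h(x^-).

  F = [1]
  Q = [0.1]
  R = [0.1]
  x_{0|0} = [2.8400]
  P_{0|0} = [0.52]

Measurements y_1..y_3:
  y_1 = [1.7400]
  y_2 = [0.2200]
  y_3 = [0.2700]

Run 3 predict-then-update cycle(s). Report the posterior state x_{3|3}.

x_post = [0.6998]

step 1: x^-=[2.8400]  P^-=[0.6200]  H_jac=[5.6800]  S=[20.1027]  K=[0.1752]  nu=[-6.3256]  x^+=[1.7319]  P^+=[0.0031]
step 2: x^-=[1.7319]  P^-=[0.1031]  H_jac=[3.4638]  S=[1.3368]  K=[0.2671]  nu=[-2.7794]  x^+=[0.9895]  P^+=[0.0077]
step 3: x^-=[0.9895]  P^-=[0.1077]  H_jac=[1.9790]  S=[0.5218]  K=[0.4085]  nu=[-0.7091]  x^+=[0.6998]  P^+=[0.0206]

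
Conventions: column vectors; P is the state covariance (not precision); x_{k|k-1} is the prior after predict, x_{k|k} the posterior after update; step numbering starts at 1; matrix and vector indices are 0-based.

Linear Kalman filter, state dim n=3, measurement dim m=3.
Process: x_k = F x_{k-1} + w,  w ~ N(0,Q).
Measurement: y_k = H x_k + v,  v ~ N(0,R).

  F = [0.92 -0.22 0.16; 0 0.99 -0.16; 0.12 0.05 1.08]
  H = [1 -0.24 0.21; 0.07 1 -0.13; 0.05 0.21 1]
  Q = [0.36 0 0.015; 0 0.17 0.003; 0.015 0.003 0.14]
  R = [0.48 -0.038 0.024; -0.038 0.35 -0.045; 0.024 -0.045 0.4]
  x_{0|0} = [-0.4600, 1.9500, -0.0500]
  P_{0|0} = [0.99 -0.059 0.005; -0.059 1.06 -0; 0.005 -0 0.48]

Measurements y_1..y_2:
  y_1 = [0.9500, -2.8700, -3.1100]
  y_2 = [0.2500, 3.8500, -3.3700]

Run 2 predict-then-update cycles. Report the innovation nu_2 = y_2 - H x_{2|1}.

innov = [-0.3929, 5.6003, -1.1886]

step 1: x^-=[-0.8602, 1.9385, -0.0117]  P^-=[1.2869 -0.2976 0.1995; -0.2976 1.2212 -0.0346; 0.1995 -0.0346 0.7174]  S=[2.0990 -0.5846 0.3269; -0.5846 1.5533 0.0825; 0.3269 0.0825 1.1736]  K=[0.7047 0.1166 -0.0329; -0.1064 0.7274 0.1549; 0.0527 -0.0856 0.6049]  nu=[2.2779, -4.7498, -3.4624]  x^+=[0.3050, -2.2952, -1.5794]  P^+=[0.3340 -0.0100 -0.0161; -0.0100 0.2491 -0.0251; -0.0161 -0.0251 0.2532]
step 2: x^-=[0.5328, -2.0196, -1.7839]  P^-=[0.6623 -0.0723 0.0821; -0.0723 0.4286 -0.0560; 0.0821 -0.0560 0.4337]  S=[1.2610 -0.2004 0.2062; -0.2004 0.7921 -0.0630; 0.2062 -0.0630 0.8374]  K=[0.5703 0.0970 -0.0137; -0.0795 0.5314 0.0958; 0.0550 -0.0818 0.4891]  nu=[-0.3929, 5.6003, -1.1886]  x^+=[0.8681, 0.8737, -2.8448]  P^+=[0.2698 -0.0071 -0.0082; -0.0071 0.1819 -0.0253; -0.0082 -0.0253 0.2063]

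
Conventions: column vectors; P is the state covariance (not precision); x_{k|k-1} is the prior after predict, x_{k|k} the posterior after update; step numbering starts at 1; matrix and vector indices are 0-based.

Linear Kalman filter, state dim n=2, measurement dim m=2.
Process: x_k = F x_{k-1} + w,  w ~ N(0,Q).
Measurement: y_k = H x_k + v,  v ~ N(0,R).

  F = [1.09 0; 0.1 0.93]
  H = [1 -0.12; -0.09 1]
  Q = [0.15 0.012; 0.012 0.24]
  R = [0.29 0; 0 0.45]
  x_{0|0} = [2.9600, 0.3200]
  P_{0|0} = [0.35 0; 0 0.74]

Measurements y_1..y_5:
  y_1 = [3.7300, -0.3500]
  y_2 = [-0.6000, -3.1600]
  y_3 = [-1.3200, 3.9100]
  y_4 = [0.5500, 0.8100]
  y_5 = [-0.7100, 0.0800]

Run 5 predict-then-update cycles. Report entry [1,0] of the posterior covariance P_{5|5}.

step 1: x^-=[3.2264, 0.5936]  P^-=[0.5658 0.0502; 0.0502 0.8835]  S=[0.8565 -0.1063; -0.1063 1.3291]  K=[0.6601 0.0522; 0.0170 0.6627]  nu=[0.5748, -0.6532]  x^+=[3.5717, 0.1705]  P^+=[0.1964 0.0412; 0.0412 0.3019]
step 2: x^-=[3.8932, 0.5157]  P^-=[0.3833 0.0751; 0.0751 0.5108]  S=[0.6626 -0.0199; -0.0199 0.9503]  K=[0.5665 0.0546; 0.0368 0.5311]  nu=[-4.4313, -3.3253]  x^+=[1.2014, -1.4134]  P^+=[0.1691 0.0398; 0.0398 0.2426]
step 3: x^-=[1.3096, -1.1943]  P^-=[0.3509 0.0707; 0.0707 0.4589]  S=[0.6305 -0.0151; -0.0151 0.8990]  K=[0.5443 0.0527; 0.0370 0.5040]  nu=[-2.7729, 5.2222]  x^+=[0.0757, 1.3351]  P^+=[0.1624 0.0384; 0.0384 0.2302]
step 4: x^-=[0.0825, 1.2492]  P^-=[0.3430 0.0686; 0.0686 0.4479]  S=[0.6230 -0.0153; -0.0153 0.8883]  K=[0.5386 0.0517; 0.0360 0.4979]  nu=[0.6174, -0.4318]  x^+=[0.3927, 1.0565]  P^+=[0.1607 0.0377; 0.0377 0.2274]
step 5: x^-=[0.4281, 1.0218]  P^-=[0.3410 0.0678; 0.0678 0.4453]  S=[0.6211 -0.0156; -0.0156 0.8859]  K=[0.5372 0.0513; 0.0356 0.4964]  nu=[-1.0155, -0.9033]  x^+=[-0.1638, 0.5373]  P^+=[0.1603 0.0375; 0.0375 0.2268]

P_post[1,0] = 0.0375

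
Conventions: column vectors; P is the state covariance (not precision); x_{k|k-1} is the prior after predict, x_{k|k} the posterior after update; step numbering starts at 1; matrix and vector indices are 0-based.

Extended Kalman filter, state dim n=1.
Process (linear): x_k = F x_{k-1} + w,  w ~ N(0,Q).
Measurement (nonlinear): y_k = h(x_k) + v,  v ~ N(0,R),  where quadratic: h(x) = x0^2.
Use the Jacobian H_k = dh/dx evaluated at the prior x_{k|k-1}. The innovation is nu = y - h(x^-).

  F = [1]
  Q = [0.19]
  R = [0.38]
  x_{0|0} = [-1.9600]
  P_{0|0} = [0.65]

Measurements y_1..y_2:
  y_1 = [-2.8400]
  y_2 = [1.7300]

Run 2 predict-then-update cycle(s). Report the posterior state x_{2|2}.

x_post = [-0.7686]

step 1: x^-=[-1.9600]  P^-=[0.8400]  H_jac=[-3.9200]  S=[13.2878]  K=[-0.2478]  nu=[-6.6816]  x^+=[-0.3043]  P^+=[0.0240]
step 2: x^-=[-0.3043]  P^-=[0.2140]  H_jac=[-0.6085]  S=[0.4592]  K=[-0.2836]  nu=[1.6374]  x^+=[-0.7686]  P^+=[0.1771]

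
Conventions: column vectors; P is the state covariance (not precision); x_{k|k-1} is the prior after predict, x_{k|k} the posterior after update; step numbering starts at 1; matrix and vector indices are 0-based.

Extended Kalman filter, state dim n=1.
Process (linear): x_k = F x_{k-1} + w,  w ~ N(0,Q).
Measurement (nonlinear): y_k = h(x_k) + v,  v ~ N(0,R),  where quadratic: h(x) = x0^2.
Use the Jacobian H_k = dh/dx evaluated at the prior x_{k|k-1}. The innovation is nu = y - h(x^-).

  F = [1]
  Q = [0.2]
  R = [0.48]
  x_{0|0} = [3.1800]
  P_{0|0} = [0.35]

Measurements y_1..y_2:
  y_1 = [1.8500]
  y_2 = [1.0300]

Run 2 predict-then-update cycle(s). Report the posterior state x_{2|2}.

step 1: x^-=[3.1800]  P^-=[0.5500]  H_jac=[6.3600]  S=[22.7273]  K=[0.1539]  nu=[-8.2624]  x^+=[1.9083]  P^+=[0.0116]
step 2: x^-=[1.9083]  P^-=[0.2116]  H_jac=[3.8166]  S=[3.5625]  K=[0.2267]  nu=[-2.6117]  x^+=[1.3162]  P^+=[0.0285]

x_post = [1.3162]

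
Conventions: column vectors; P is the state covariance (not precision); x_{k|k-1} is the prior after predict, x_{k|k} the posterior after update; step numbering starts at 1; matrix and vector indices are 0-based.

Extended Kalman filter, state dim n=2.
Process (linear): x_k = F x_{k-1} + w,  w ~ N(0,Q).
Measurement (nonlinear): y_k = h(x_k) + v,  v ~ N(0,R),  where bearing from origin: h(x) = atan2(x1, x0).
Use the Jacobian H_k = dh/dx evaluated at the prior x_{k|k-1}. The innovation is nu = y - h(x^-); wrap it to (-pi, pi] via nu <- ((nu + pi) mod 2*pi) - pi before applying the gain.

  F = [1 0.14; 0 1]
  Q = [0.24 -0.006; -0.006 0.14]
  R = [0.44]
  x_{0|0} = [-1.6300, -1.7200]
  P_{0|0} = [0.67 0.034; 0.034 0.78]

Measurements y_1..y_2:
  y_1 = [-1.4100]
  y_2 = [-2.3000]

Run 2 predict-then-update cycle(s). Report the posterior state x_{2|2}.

x_post = [-1.8124, -2.1176]

step 1: x^-=[-1.8708, -1.7200]  P^-=[0.9348 0.1372; 0.1372 0.9200]  H_jac=[0.2663 -0.2897]  S=[0.5623]  K=[0.3721; -0.4089]  nu=[0.9882]  x^+=[-1.5031, -2.1241]  P^+=[0.8570 0.2228; 0.2228 0.8260]
step 2: x^-=[-1.8005, -2.1241]  P^-=[1.1755 0.3324; 0.3324 0.9660]  H_jac=[0.2739 -0.2322]  S=[0.5380]  K=[0.4551; -0.2477]  nu=[-0.0261]  x^+=[-1.8124, -2.1176]  P^+=[1.0641 0.3930; 0.3930 0.9330]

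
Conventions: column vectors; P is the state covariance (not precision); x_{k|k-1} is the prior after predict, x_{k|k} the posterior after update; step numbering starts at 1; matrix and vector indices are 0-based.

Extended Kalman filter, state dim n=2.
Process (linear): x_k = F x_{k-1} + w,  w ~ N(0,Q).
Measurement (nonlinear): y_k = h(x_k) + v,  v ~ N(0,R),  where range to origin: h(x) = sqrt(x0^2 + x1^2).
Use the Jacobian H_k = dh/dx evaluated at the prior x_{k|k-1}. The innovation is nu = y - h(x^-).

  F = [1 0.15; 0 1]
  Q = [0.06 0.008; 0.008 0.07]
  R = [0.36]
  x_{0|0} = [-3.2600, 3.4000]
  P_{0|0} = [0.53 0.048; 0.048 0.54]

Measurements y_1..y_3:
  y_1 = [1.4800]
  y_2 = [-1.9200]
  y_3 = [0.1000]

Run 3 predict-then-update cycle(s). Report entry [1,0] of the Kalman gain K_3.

step 1: x^-=[-2.7500, 3.4000]  P^-=[0.6165 0.1370; 0.1370 0.6100]  H_jac=[-0.6289 0.7775]  S=[0.8386]  K=[-0.3353; 0.4628]  nu=[-2.8929]  x^+=[-1.7799, 2.0611]  P^+=[0.5223 0.2671; 0.2671 0.4304]
step 2: x^-=[-1.4708, 2.0611]  P^-=[0.6721 0.3397; 0.3397 0.5004]  H_jac=[-0.5809 0.8140]  S=[0.5971]  K=[-0.1907; 0.3517]  nu=[-4.4521]  x^+=[-0.6217, 0.4954]  P^+=[0.6504 0.3797; 0.3797 0.4265]
step 3: x^-=[-0.5474, 0.4954]  P^-=[0.8339 0.4517; 0.4517 0.4965]  H_jac=[-0.7415 0.6710]  S=[0.5925]  K=[-0.5320; -0.0031]  nu=[-0.6383]  x^+=[-0.2079, 0.4973]  P^+=[0.6662 0.4508; 0.4508 0.4965]

K[1,0] = -0.0031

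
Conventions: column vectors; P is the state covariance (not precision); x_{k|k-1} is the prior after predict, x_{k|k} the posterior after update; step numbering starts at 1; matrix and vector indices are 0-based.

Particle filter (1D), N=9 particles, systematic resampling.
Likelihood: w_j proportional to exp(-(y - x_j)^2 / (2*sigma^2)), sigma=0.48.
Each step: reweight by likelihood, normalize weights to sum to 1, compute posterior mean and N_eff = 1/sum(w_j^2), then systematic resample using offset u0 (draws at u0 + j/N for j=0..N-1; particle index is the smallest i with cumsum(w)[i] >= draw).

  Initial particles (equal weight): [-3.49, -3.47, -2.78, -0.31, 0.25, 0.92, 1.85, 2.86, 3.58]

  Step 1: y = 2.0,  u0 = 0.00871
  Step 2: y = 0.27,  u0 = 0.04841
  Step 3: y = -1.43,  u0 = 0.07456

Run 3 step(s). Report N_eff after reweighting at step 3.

step 1: w=[0.0000, 0.0000, 0.0000, 0.0000, 0.0010, 0.0642, 0.7689, 0.1622, 0.0036]  mean=1.9586  Neff=1.6085  idx=[5, 6, 6, 6, 6, 6, 6, 6, 7]
step 2: w=[0.9279, 0.0103, 0.0103, 0.0103, 0.0103, 0.0103, 0.0103, 0.0103, 0.0000]  mean=0.9871  Neff=1.1605  idx=[0, 0, 0, 0, 0, 0, 0, 0, 1]
step 3: w=[0.1250, 0.1250, 0.1250, 0.1250, 0.1250, 0.1250, 0.1250, 0.1250, 0.0000]  mean=0.9200  Neff=8.0000  idx=[0, 1, 2, 3, 4, 5, 5, 6, 7]

N_eff = 8.0000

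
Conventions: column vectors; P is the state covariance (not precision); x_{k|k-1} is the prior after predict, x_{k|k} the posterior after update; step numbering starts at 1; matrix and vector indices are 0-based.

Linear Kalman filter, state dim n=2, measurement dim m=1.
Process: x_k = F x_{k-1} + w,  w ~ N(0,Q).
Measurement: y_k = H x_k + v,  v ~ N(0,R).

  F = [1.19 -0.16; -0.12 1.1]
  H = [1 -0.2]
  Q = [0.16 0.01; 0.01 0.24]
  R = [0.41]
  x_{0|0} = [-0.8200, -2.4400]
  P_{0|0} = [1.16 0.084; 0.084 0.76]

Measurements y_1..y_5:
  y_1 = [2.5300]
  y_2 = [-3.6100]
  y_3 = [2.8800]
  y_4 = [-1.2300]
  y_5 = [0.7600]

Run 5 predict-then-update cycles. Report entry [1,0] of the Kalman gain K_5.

step 1: x^-=[-0.5854, -2.5856]  P^-=[1.7901 -0.1778; -0.1778 1.1541]  S=[2.3174]  K=[0.7878; -0.1763]  nu=[2.5983]  x^+=[1.4616, -3.0438]  P^+=[0.3518 0.1441; 0.1441 1.0821]
step 2: x^-=[2.2263, -3.5236]  P^-=[0.6310 -0.0393; -0.0393 1.5163]  S=[1.1174]  K=[0.5718; -0.3065]  nu=[-6.5410]  x^+=[-1.5137, -1.5184]  P^+=[0.2657 0.1566; 0.1566 1.4113]
step 3: x^-=[-1.5583, -1.4886]  P^-=[0.5128 -0.0684; -0.0684 1.9102]  S=[1.0266]  K=[0.5129; -0.4387]  nu=[4.1406]  x^+=[0.5652, -3.3053]  P^+=[0.2428 0.1626; 0.1626 1.7126]
step 4: x^-=[1.2015, -3.7037]  P^-=[0.4857 -0.1101; -0.1101 2.2728]  S=[1.0307]  K=[0.4926; -0.5478]  nu=[-3.1722]  x^+=[-0.3613, -1.9658]  P^+=[0.2356 0.1681; 0.1681 1.9634]
step 5: x^-=[-0.1154, -2.1191]  P^-=[0.4799 -0.1460; -0.1460 2.5748]  S=[1.0513]  K=[0.4843; -0.6287]  nu=[0.4516]  x^+=[0.1033, -2.4030]  P^+=[0.2334 0.1741; 0.1741 2.1593]

K[1,0] = -0.6287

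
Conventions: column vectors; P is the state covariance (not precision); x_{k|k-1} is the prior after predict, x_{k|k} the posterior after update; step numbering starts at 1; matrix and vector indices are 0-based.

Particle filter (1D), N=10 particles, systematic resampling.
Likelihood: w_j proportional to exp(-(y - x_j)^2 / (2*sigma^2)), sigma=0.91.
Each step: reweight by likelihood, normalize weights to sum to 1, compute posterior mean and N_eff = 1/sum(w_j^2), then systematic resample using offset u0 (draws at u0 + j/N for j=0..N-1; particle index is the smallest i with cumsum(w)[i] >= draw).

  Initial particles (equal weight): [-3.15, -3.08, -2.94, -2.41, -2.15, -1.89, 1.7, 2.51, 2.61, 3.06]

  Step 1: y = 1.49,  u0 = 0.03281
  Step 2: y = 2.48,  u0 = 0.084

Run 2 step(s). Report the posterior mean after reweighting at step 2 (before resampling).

step 1: w=[0.0000, 0.0000, 0.0000, 0.0000, 0.0002, 0.0005, 0.4419, 0.2422, 0.2128, 0.1025]  mean=2.2267  Neff=3.2288  idx=[6, 6, 6, 6, 6, 7, 7, 8, 8, 9]
step 2: w=[0.0839, 0.0839, 0.0839, 0.0839, 0.0839, 0.1210, 0.1210, 0.1199, 0.1199, 0.0988]  mean=2.2487  Neff=9.7109  idx=[1, 2, 3, 4, 5, 6, 7, 8, 8, 9]

post_mean = 2.2487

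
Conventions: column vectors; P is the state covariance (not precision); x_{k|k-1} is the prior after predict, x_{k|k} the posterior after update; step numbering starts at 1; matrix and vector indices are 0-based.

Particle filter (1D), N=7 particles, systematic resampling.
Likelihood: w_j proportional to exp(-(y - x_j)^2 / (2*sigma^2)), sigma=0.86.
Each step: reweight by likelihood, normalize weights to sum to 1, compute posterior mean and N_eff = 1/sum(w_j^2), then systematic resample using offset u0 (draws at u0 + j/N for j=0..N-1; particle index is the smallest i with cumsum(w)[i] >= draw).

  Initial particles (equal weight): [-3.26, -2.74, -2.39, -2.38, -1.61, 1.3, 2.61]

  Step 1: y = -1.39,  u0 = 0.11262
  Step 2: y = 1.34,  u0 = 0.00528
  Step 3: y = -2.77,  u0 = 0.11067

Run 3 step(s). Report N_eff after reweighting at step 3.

step 1: w=[0.0394, 0.1223, 0.2132, 0.2161, 0.4058, 0.0031, 0.0000]  mean=-2.1368  Neff=3.6584  idx=[1, 2, 3, 3, 4, 4, 4]
step 2: w=[0.0015, 0.0095, 0.0100, 0.0100, 0.3230, 0.3230, 0.3230]  mean=-1.6346  Neff=3.1927  idx=[1, 4, 4, 5, 5, 6, 6]
step 3: w=[0.2730, 0.1212, 0.1212, 0.1212, 0.1212, 0.1212, 0.1212]  mean=-1.8229  Neff=6.1500  idx=[0, 0, 2, 3, 4, 5, 6]

N_eff = 6.1500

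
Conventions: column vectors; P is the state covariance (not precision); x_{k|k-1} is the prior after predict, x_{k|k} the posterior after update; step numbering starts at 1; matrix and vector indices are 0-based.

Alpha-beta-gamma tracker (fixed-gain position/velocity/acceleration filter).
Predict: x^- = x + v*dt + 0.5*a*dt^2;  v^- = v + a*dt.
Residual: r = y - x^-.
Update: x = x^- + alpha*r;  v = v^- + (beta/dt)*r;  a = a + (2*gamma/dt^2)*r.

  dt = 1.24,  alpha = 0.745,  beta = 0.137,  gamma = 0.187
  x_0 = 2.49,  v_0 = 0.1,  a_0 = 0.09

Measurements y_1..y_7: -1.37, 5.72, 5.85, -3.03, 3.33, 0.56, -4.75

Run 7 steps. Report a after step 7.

step 1: x_pred=2.6832  r=-4.0532  x^+=-0.3364  v^+=-0.2362  a^+=-0.8959
step 2: x_pred=-1.3181  r=7.0381  x^+=3.9253  v^+=-0.5695  a^+=0.8160
step 3: x_pred=3.8465  r=2.0035  x^+=5.3391  v^+=0.6637  a^+=1.3034
step 4: x_pred=7.1642  r=-10.1942  x^+=-0.4305  v^+=1.1536  a^+=-1.1762
step 5: x_pred=0.0957  r=3.2343  x^+=2.5053  v^+=0.0524  a^+=-0.3895
step 6: x_pred=2.2708  r=-1.7108  x^+=0.9963  v^+=-0.6196  a^+=-0.8057
step 7: x_pred=-0.3914  r=-4.3586  x^+=-3.6386  v^+=-2.1002  a^+=-1.8658

a_post = -1.8658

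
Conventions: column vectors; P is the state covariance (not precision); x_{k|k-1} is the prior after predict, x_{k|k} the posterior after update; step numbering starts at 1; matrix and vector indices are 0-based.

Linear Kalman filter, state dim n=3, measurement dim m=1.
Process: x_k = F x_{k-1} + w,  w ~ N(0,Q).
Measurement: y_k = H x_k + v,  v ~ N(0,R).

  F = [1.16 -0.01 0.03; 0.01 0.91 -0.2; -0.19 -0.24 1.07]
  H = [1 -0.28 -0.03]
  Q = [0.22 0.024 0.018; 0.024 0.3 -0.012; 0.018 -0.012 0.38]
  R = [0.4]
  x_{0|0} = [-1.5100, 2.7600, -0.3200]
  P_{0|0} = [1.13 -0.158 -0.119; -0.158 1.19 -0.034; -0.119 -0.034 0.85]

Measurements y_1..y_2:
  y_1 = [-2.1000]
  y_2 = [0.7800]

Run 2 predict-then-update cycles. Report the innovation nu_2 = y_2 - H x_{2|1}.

innov = [3.1973]

step 1: x^-=[-1.7888, 2.5605, -0.7179]  P^-=[1.7368 -0.1190 -0.3036; -0.1190 1.3295 -0.4688; -0.3036 -0.4688 1.5139]  S=[2.3194]  K=[0.7671; -0.2058; -0.0939]  nu=[0.3842]  x^+=[-1.4941, 2.4815, -0.7540]  P^+=[0.3719 0.2471 -0.1366; 0.2471 1.2313 -0.5136; -0.1366 -0.5136 1.4935]
step 2: x^-=[-1.7806, 2.3940, -1.1184]  P^-=[0.7070 0.2855 -0.2409; 0.2855 1.5714 -1.1759; -0.2409 -1.1759 2.5161]  S=[1.0673]  K=[0.5943; -0.1117; 0.0120]  nu=[3.1973]  x^+=[0.1196, 2.0369, -1.0799]  P^+=[0.3300 0.3564 -0.2486; 0.3564 1.5581 -1.1745; -0.2486 -1.1745 2.5159]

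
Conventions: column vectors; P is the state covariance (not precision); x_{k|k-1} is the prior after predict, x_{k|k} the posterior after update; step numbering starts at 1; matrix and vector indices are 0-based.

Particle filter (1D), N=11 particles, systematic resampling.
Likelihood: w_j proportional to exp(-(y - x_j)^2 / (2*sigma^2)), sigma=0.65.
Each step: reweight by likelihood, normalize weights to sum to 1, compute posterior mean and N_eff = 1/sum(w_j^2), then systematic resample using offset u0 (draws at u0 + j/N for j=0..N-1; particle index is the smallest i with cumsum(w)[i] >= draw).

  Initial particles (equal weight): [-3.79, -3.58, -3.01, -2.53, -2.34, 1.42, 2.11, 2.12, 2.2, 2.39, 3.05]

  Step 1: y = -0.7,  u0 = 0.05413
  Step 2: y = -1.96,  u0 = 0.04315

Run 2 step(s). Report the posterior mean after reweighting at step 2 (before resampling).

post_mean = -2.3889

step 1: w=[0.0002, 0.0008, 0.0268, 0.2816, 0.6145, 0.0726, 0.0013, 0.0012, 0.0007, 0.0002, 0.0000]  mean=-2.1245  Neff=2.1599  idx=[3, 3, 3, 4, 4, 4, 4, 4, 4, 4, 5]
step 2: w=[0.0857, 0.0857, 0.0857, 0.1061, 0.1061, 0.1061, 0.1061, 0.1061, 0.1061, 0.1061, 0.0000]  mean=-2.3889  Neff=9.9133  idx=[0, 1, 2, 3, 4, 5, 6, 6, 7, 8, 9]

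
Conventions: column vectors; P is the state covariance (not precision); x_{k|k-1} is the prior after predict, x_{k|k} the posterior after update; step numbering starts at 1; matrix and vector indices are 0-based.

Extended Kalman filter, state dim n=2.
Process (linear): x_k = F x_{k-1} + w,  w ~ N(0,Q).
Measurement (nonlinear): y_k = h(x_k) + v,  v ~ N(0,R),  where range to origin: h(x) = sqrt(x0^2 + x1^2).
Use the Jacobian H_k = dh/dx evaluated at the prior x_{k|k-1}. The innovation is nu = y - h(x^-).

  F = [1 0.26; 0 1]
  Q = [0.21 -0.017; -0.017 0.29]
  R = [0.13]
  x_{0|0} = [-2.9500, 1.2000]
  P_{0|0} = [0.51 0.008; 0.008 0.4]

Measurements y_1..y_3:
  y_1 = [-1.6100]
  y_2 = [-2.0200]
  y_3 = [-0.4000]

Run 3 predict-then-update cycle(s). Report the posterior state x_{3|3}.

step 1: x^-=[-2.6380, 1.2000]  P^-=[0.7512 0.0950; 0.0950 0.6900]  H_jac=[-0.9102 0.4141]  S=[0.7991]  K=[-0.8065; 0.2493]  nu=[-4.5081]  x^+=[0.9976, 0.0760]  P^+=[0.2315 0.2557; 0.2557 0.6403]
step 2: x^-=[1.0174, 0.0760]  P^-=[0.6177 0.4052; 0.4052 0.9303]  H_jac=[0.9972 0.0745]  S=[0.8097]  K=[0.7981; 0.5846]  nu=[-3.0402]  x^+=[-1.4090, -1.7014]  P^+=[0.1020 0.0274; 0.0274 0.6536]
step 3: x^-=[-1.8513, -1.7014]  P^-=[0.3704 0.1803; 0.1803 0.9436]  H_jac=[-0.7363 -0.6767]  S=[0.9425]  K=[-0.4188; -0.8183]  nu=[-2.9144]  x^+=[-0.6308, 0.6834]  P^+=[0.2051 -0.1427; -0.1427 0.3125]

x_post = [-0.6308, 0.6834]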